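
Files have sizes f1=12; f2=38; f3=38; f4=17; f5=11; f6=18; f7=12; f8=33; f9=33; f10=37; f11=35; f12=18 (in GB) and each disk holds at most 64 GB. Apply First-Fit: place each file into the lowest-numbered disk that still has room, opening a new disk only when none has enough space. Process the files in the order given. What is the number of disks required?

f1 (12 GB) → disk 1 (remaining 52 GB)
f2 (38 GB) → disk 1 (remaining 14 GB)
f3 (38 GB) → disk 2 (remaining 26 GB)
f4 (17 GB) → disk 2 (remaining 9 GB)
f5 (11 GB) → disk 1 (remaining 3 GB)
f6 (18 GB) → disk 3 (remaining 46 GB)
f7 (12 GB) → disk 3 (remaining 34 GB)
f8 (33 GB) → disk 3 (remaining 1 GB)
f9 (33 GB) → disk 4 (remaining 31 GB)
f10 (37 GB) → disk 5 (remaining 27 GB)
f11 (35 GB) → disk 6 (remaining 29 GB)
f12 (18 GB) → disk 4 (remaining 13 GB)

6 disks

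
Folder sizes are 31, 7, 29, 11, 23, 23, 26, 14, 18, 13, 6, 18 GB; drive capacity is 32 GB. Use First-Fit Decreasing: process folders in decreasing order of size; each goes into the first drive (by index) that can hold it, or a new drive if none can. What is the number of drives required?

8

Sorted descending: 31, 29, 26, 23, 23, 18, 18, 14, 13, 11, 7, 6.
drive 1: place 31 GB, 1 GB left
drive 2: place 29 GB, 3 GB left
drive 3: place 26 GB, 6 GB left
drive 4: place 23 GB, 9 GB left
drive 5: place 23 GB, 9 GB left
drive 6: place 18 GB, 14 GB left
drive 7: place 18 GB, 14 GB left
drive 6: place 14 GB, 0 GB left
drive 7: place 13 GB, 1 GB left
drive 8: place 11 GB, 21 GB left
drive 4: place 7 GB, 2 GB left
drive 3: place 6 GB, 0 GB left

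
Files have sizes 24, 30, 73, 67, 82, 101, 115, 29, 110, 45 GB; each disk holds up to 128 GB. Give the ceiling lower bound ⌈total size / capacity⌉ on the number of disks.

Total size = 24 + 30 + 73 + 67 + 82 + 101 + 115 + 29 + 110 + 45 = 676 GB.
⌈676 / 128⌉ = 6.

6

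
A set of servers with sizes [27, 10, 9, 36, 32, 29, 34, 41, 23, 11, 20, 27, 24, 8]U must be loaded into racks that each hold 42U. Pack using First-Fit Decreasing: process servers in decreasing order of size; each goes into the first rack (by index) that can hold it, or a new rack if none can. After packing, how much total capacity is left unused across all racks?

89

Sorted descending: 41, 36, 34, 32, 29, 27, 27, 24, 23, 20, 11, 10, 9, 8.
41U → rack 1 (remaining 1U)
36U → rack 2 (remaining 6U)
34U → rack 3 (remaining 8U)
32U → rack 4 (remaining 10U)
29U → rack 5 (remaining 13U)
27U → rack 6 (remaining 15U)
27U → rack 7 (remaining 15U)
24U → rack 8 (remaining 18U)
23U → rack 9 (remaining 19U)
20U → rack 10 (remaining 22U)
11U → rack 5 (remaining 2U)
10U → rack 4 (remaining 0U)
9U → rack 6 (remaining 6U)
8U → rack 3 (remaining 0U)
10 racks × 42U = 420U; used 331U; unused 89U.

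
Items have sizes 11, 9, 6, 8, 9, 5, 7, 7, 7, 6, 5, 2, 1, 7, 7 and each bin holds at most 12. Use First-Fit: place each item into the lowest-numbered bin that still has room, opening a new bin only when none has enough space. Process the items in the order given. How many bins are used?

bin 1: place 11, 1 left
bin 2: place 9, 3 left
bin 3: place 6, 6 left
bin 4: place 8, 4 left
bin 5: place 9, 3 left
bin 3: place 5, 1 left
bin 6: place 7, 5 left
bin 7: place 7, 5 left
bin 8: place 7, 5 left
bin 9: place 6, 6 left
bin 6: place 5, 0 left
bin 2: place 2, 1 left
bin 1: place 1, 0 left
bin 10: place 7, 5 left
bin 11: place 7, 5 left
Final bins: [11,1] [9,2] [6,5] [8] [9] [7,5] [7] [7] [6] [7] [7].

11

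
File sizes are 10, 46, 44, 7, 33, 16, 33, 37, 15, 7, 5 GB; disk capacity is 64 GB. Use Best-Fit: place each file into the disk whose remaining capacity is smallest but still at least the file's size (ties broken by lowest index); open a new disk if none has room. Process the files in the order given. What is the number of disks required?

disk 1: place 10 GB, 54 GB left
disk 1: place 46 GB, 8 GB left
disk 2: place 44 GB, 20 GB left
disk 1: place 7 GB, 1 GB left
disk 3: place 33 GB, 31 GB left
disk 2: place 16 GB, 4 GB left
disk 4: place 33 GB, 31 GB left
disk 5: place 37 GB, 27 GB left
disk 5: place 15 GB, 12 GB left
disk 5: place 7 GB, 5 GB left
disk 5: place 5 GB, 0 GB left
Final disks: [10,46,7] [44,16] [33] [33] [37,15,7,5].

5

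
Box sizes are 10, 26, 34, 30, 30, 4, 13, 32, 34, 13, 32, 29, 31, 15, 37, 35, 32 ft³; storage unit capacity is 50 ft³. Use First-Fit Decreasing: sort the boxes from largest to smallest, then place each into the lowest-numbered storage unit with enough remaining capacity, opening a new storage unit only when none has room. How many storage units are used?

12 storage units

Sorted descending: 37, 35, 34, 34, 32, 32, 32, 31, 30, 30, 29, 26, 15, 13, 13, 10, 4.
Put 37 ft³ in storage unit 1; 13 ft³ remain.
Put 35 ft³ in storage unit 2; 15 ft³ remain.
Put 34 ft³ in storage unit 3; 16 ft³ remain.
Put 34 ft³ in storage unit 4; 16 ft³ remain.
Put 32 ft³ in storage unit 5; 18 ft³ remain.
Put 32 ft³ in storage unit 6; 18 ft³ remain.
Put 32 ft³ in storage unit 7; 18 ft³ remain.
Put 31 ft³ in storage unit 8; 19 ft³ remain.
Put 30 ft³ in storage unit 9; 20 ft³ remain.
Put 30 ft³ in storage unit 10; 20 ft³ remain.
Put 29 ft³ in storage unit 11; 21 ft³ remain.
Put 26 ft³ in storage unit 12; 24 ft³ remain.
Put 15 ft³ in storage unit 2; 0 ft³ remain.
Put 13 ft³ in storage unit 1; 0 ft³ remain.
Put 13 ft³ in storage unit 3; 3 ft³ remain.
Put 10 ft³ in storage unit 4; 6 ft³ remain.
Put 4 ft³ in storage unit 4; 2 ft³ remain.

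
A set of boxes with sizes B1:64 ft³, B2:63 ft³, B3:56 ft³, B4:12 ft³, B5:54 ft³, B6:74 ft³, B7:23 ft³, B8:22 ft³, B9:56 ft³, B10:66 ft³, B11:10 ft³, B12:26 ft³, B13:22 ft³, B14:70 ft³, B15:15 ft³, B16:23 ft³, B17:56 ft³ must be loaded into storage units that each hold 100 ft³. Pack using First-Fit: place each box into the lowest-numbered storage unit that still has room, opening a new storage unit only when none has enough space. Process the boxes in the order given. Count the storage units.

9

storage unit 1: place B1 (64 ft³), 36 ft³ left
storage unit 2: place B2 (63 ft³), 37 ft³ left
storage unit 3: place B3 (56 ft³), 44 ft³ left
storage unit 1: place B4 (12 ft³), 24 ft³ left
storage unit 4: place B5 (54 ft³), 46 ft³ left
storage unit 5: place B6 (74 ft³), 26 ft³ left
storage unit 1: place B7 (23 ft³), 1 ft³ left
storage unit 2: place B8 (22 ft³), 15 ft³ left
storage unit 6: place B9 (56 ft³), 44 ft³ left
storage unit 7: place B10 (66 ft³), 34 ft³ left
storage unit 2: place B11 (10 ft³), 5 ft³ left
storage unit 3: place B12 (26 ft³), 18 ft³ left
storage unit 4: place B13 (22 ft³), 24 ft³ left
storage unit 8: place B14 (70 ft³), 30 ft³ left
storage unit 3: place B15 (15 ft³), 3 ft³ left
storage unit 4: place B16 (23 ft³), 1 ft³ left
storage unit 9: place B17 (56 ft³), 44 ft³ left
Final storage units: [64,12,23] [63,22,10] [56,26,15] [54,22,23] [74] [56] [66] [70] [56].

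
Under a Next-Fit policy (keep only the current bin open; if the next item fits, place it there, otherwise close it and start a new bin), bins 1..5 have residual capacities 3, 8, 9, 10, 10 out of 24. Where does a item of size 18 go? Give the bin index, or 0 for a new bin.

0

Next-Fit only looks at bin 5, which has 10 free.
18 does not fit, so a new bin is opened.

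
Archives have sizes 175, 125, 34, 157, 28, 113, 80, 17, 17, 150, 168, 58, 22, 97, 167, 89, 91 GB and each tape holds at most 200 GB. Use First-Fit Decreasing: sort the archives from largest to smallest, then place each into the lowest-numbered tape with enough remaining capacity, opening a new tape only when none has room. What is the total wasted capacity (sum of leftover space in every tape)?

Sorted descending: 175, 168, 167, 157, 150, 125, 113, 97, 91, 89, 80, 58, 34, 28, 22, 17, 17.
175 GB → tape 1 (remaining 25 GB)
168 GB → tape 2 (remaining 32 GB)
167 GB → tape 3 (remaining 33 GB)
157 GB → tape 4 (remaining 43 GB)
150 GB → tape 5 (remaining 50 GB)
125 GB → tape 6 (remaining 75 GB)
113 GB → tape 7 (remaining 87 GB)
97 GB → tape 8 (remaining 103 GB)
91 GB → tape 8 (remaining 12 GB)
89 GB → tape 9 (remaining 111 GB)
80 GB → tape 7 (remaining 7 GB)
58 GB → tape 6 (remaining 17 GB)
34 GB → tape 4 (remaining 9 GB)
28 GB → tape 2 (remaining 4 GB)
22 GB → tape 1 (remaining 3 GB)
17 GB → tape 3 (remaining 16 GB)
17 GB → tape 5 (remaining 33 GB)
9 tapes × 200 GB = 1800 GB; used 1588 GB; unused 212 GB.

212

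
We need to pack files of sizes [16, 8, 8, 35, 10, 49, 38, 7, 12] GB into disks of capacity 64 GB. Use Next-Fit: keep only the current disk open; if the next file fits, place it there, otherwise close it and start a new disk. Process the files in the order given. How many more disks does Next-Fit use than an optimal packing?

Next-Fit: [16,8,8] [35,10] [49] [38,7,12] → 4 disks.
Total size 183 GB; any packing needs at least ⌈183/64⌉ = 3 disks.
An optimal packing achieves that bound: [49,12] [38,16,10] [35,8,8,7] → 3 disks.
Excess: 4 − 3 = 1.

1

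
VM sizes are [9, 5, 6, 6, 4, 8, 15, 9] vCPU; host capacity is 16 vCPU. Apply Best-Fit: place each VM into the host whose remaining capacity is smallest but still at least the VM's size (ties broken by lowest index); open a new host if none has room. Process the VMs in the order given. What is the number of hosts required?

5

Put 9 vCPU in host 1; 7 vCPU remain.
Put 5 vCPU in host 1; 2 vCPU remain.
Put 6 vCPU in host 2; 10 vCPU remain.
Put 6 vCPU in host 2; 4 vCPU remain.
Put 4 vCPU in host 2; 0 vCPU remain.
Put 8 vCPU in host 3; 8 vCPU remain.
Put 15 vCPU in host 4; 1 vCPU remain.
Put 9 vCPU in host 5; 7 vCPU remain.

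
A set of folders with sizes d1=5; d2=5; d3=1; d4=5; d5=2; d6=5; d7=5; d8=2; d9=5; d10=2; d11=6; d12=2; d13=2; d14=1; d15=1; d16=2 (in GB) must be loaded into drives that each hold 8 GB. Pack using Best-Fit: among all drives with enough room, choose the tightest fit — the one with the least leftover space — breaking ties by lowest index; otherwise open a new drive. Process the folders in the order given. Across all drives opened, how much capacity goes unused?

Put d1 (5 GB) in drive 1; 3 GB remain.
Put d2 (5 GB) in drive 2; 3 GB remain.
Put d3 (1 GB) in drive 1; 2 GB remain.
Put d4 (5 GB) in drive 3; 3 GB remain.
Put d5 (2 GB) in drive 1; 0 GB remain.
Put d6 (5 GB) in drive 4; 3 GB remain.
Put d7 (5 GB) in drive 5; 3 GB remain.
Put d8 (2 GB) in drive 2; 1 GB remain.
Put d9 (5 GB) in drive 6; 3 GB remain.
Put d10 (2 GB) in drive 3; 1 GB remain.
Put d11 (6 GB) in drive 7; 2 GB remain.
Put d12 (2 GB) in drive 7; 0 GB remain.
Put d13 (2 GB) in drive 4; 1 GB remain.
Put d14 (1 GB) in drive 2; 0 GB remain.
Put d15 (1 GB) in drive 3; 0 GB remain.
Put d16 (2 GB) in drive 5; 1 GB remain.
7 drives × 8 GB = 56 GB; used 51 GB; unused 5 GB.

5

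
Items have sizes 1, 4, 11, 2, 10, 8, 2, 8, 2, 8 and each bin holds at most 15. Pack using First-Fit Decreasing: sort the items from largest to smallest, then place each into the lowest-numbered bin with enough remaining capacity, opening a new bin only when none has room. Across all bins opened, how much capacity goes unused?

Sorted descending: 11, 10, 8, 8, 8, 4, 2, 2, 2, 1.
11 → bin 1 (remaining 4)
10 → bin 2 (remaining 5)
8 → bin 3 (remaining 7)
8 → bin 4 (remaining 7)
8 → bin 5 (remaining 7)
4 → bin 1 (remaining 0)
2 → bin 2 (remaining 3)
2 → bin 2 (remaining 1)
2 → bin 3 (remaining 5)
1 → bin 2 (remaining 0)
5 bins × 15 = 75; used 56; unused 19.

19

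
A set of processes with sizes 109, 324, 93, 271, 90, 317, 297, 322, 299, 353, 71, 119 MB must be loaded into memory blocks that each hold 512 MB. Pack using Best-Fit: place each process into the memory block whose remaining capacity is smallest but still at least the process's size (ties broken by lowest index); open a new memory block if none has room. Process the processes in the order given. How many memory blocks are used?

Put 109 MB in memory block 1; 403 MB remain.
Put 324 MB in memory block 1; 79 MB remain.
Put 93 MB in memory block 2; 419 MB remain.
Put 271 MB in memory block 2; 148 MB remain.
Put 90 MB in memory block 2; 58 MB remain.
Put 317 MB in memory block 3; 195 MB remain.
Put 297 MB in memory block 4; 215 MB remain.
Put 322 MB in memory block 5; 190 MB remain.
Put 299 MB in memory block 6; 213 MB remain.
Put 353 MB in memory block 7; 159 MB remain.
Put 71 MB in memory block 1; 8 MB remain.
Put 119 MB in memory block 7; 40 MB remain.

7 memory blocks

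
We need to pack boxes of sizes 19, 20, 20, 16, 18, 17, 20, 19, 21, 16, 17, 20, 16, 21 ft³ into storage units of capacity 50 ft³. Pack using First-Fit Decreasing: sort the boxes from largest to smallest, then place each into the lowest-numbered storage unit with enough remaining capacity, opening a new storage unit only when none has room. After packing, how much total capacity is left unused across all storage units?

Sorted descending: 21, 21, 20, 20, 20, 20, 19, 19, 18, 17, 17, 16, 16, 16.
storage unit 1: place 21 ft³, 29 ft³ left
storage unit 1: place 21 ft³, 8 ft³ left
storage unit 2: place 20 ft³, 30 ft³ left
storage unit 2: place 20 ft³, 10 ft³ left
storage unit 3: place 20 ft³, 30 ft³ left
storage unit 3: place 20 ft³, 10 ft³ left
storage unit 4: place 19 ft³, 31 ft³ left
storage unit 4: place 19 ft³, 12 ft³ left
storage unit 5: place 18 ft³, 32 ft³ left
storage unit 5: place 17 ft³, 15 ft³ left
storage unit 6: place 17 ft³, 33 ft³ left
storage unit 6: place 16 ft³, 17 ft³ left
storage unit 6: place 16 ft³, 1 ft³ left
storage unit 7: place 16 ft³, 34 ft³ left
7 storage units × 50 ft³ = 350 ft³; used 260 ft³; unused 90 ft³.

90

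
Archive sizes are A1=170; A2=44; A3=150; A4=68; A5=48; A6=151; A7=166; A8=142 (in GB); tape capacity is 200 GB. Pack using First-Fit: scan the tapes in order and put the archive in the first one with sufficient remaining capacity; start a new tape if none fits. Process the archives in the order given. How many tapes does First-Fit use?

6

Put A1 (170 GB) in tape 1; 30 GB remain.
Put A2 (44 GB) in tape 2; 156 GB remain.
Put A3 (150 GB) in tape 2; 6 GB remain.
Put A4 (68 GB) in tape 3; 132 GB remain.
Put A5 (48 GB) in tape 3; 84 GB remain.
Put A6 (151 GB) in tape 4; 49 GB remain.
Put A7 (166 GB) in tape 5; 34 GB remain.
Put A8 (142 GB) in tape 6; 58 GB remain.
Final tapes: [170] [44,150] [68,48] [151] [166] [142].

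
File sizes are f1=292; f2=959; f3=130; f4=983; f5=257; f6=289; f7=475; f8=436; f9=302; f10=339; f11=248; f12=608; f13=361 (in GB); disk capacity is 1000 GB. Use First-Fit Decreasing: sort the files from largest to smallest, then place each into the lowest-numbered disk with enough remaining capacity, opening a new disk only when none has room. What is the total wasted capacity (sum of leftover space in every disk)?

321

Sorted descending: 983, 959, 608, 475, 436, 361, 339, 302, 292, 289, 257, 248, 130.
Put 983 GB in disk 1; 17 GB remain.
Put 959 GB in disk 2; 41 GB remain.
Put 608 GB in disk 3; 392 GB remain.
Put 475 GB in disk 4; 525 GB remain.
Put 436 GB in disk 4; 89 GB remain.
Put 361 GB in disk 3; 31 GB remain.
Put 339 GB in disk 5; 661 GB remain.
Put 302 GB in disk 5; 359 GB remain.
Put 292 GB in disk 5; 67 GB remain.
Put 289 GB in disk 6; 711 GB remain.
Put 257 GB in disk 6; 454 GB remain.
Put 248 GB in disk 6; 206 GB remain.
Put 130 GB in disk 6; 76 GB remain.
6 disks × 1000 GB = 6000 GB; used 5679 GB; unused 321 GB.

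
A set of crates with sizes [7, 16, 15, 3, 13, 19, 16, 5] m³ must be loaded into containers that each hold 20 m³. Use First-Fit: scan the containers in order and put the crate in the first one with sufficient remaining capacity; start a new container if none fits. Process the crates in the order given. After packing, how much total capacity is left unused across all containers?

26

container 1: place 7 m³, 13 m³ left
container 2: place 16 m³, 4 m³ left
container 3: place 15 m³, 5 m³ left
container 1: place 3 m³, 10 m³ left
container 4: place 13 m³, 7 m³ left
container 5: place 19 m³, 1 m³ left
container 6: place 16 m³, 4 m³ left
container 1: place 5 m³, 5 m³ left
6 containers × 20 m³ = 120 m³; used 94 m³; unused 26 m³.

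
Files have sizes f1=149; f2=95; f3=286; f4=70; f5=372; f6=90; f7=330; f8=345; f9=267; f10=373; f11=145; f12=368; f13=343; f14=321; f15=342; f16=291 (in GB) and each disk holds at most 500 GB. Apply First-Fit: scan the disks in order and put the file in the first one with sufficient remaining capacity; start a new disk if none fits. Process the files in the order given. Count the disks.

12

disk 1: place f1 (149 GB), 351 GB left
disk 1: place f2 (95 GB), 256 GB left
disk 2: place f3 (286 GB), 214 GB left
disk 1: place f4 (70 GB), 186 GB left
disk 3: place f5 (372 GB), 128 GB left
disk 1: place f6 (90 GB), 96 GB left
disk 4: place f7 (330 GB), 170 GB left
disk 5: place f8 (345 GB), 155 GB left
disk 6: place f9 (267 GB), 233 GB left
disk 7: place f10 (373 GB), 127 GB left
disk 2: place f11 (145 GB), 69 GB left
disk 8: place f12 (368 GB), 132 GB left
disk 9: place f13 (343 GB), 157 GB left
disk 10: place f14 (321 GB), 179 GB left
disk 11: place f15 (342 GB), 158 GB left
disk 12: place f16 (291 GB), 209 GB left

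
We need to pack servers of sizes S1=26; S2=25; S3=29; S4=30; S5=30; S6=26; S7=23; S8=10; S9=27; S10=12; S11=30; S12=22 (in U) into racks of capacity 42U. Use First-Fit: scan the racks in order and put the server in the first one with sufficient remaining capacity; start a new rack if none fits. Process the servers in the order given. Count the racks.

S1 (26U) → rack 1 (remaining 16U)
S2 (25U) → rack 2 (remaining 17U)
S3 (29U) → rack 3 (remaining 13U)
S4 (30U) → rack 4 (remaining 12U)
S5 (30U) → rack 5 (remaining 12U)
S6 (26U) → rack 6 (remaining 16U)
S7 (23U) → rack 7 (remaining 19U)
S8 (10U) → rack 1 (remaining 6U)
S9 (27U) → rack 8 (remaining 15U)
S10 (12U) → rack 2 (remaining 5U)
S11 (30U) → rack 9 (remaining 12U)
S12 (22U) → rack 10 (remaining 20U)

10 racks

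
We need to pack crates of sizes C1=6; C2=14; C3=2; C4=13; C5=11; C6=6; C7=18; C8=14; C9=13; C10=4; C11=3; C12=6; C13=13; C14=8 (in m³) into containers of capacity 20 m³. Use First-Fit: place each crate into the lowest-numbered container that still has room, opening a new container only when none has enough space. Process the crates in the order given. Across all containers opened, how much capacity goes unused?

29

C1 (6 m³) → container 1 (remaining 14 m³)
C2 (14 m³) → container 1 (remaining 0 m³)
C3 (2 m³) → container 2 (remaining 18 m³)
C4 (13 m³) → container 2 (remaining 5 m³)
C5 (11 m³) → container 3 (remaining 9 m³)
C6 (6 m³) → container 3 (remaining 3 m³)
C7 (18 m³) → container 4 (remaining 2 m³)
C8 (14 m³) → container 5 (remaining 6 m³)
C9 (13 m³) → container 6 (remaining 7 m³)
C10 (4 m³) → container 2 (remaining 1 m³)
C11 (3 m³) → container 3 (remaining 0 m³)
C12 (6 m³) → container 5 (remaining 0 m³)
C13 (13 m³) → container 7 (remaining 7 m³)
C14 (8 m³) → container 8 (remaining 12 m³)
8 containers × 20 m³ = 160 m³; used 131 m³; unused 29 m³.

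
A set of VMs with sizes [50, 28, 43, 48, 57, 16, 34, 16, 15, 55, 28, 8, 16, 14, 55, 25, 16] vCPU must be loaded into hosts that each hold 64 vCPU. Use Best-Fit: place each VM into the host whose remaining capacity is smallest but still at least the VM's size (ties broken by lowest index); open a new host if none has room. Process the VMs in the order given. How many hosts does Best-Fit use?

50 vCPU → host 1 (remaining 14 vCPU)
28 vCPU → host 2 (remaining 36 vCPU)
43 vCPU → host 3 (remaining 21 vCPU)
48 vCPU → host 4 (remaining 16 vCPU)
57 vCPU → host 5 (remaining 7 vCPU)
16 vCPU → host 4 (remaining 0 vCPU)
34 vCPU → host 2 (remaining 2 vCPU)
16 vCPU → host 3 (remaining 5 vCPU)
15 vCPU → host 6 (remaining 49 vCPU)
55 vCPU → host 7 (remaining 9 vCPU)
28 vCPU → host 6 (remaining 21 vCPU)
8 vCPU → host 7 (remaining 1 vCPU)
16 vCPU → host 6 (remaining 5 vCPU)
14 vCPU → host 1 (remaining 0 vCPU)
55 vCPU → host 8 (remaining 9 vCPU)
25 vCPU → host 9 (remaining 39 vCPU)
16 vCPU → host 9 (remaining 23 vCPU)

9 hosts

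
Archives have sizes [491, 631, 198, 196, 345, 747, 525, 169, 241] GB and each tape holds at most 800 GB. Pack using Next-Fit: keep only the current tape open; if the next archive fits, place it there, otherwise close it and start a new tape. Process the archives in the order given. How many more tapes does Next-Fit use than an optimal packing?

Next-Fit: [491] [631] [198,196,345] [747] [525,169] [241] → 6 tapes.
Total size 3543 GB; any packing needs at least ⌈3543/800⌉ = 5 tapes.
An optimal packing achieves that bound: [747] [631,169] [525,241] [491,198] [345,196] → 5 tapes.
Excess: 6 − 5 = 1.

1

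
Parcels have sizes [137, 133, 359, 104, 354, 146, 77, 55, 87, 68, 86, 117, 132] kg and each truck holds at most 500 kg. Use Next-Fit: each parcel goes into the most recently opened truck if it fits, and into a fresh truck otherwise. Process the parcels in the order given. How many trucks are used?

137 kg → truck 1 (remaining 363 kg)
133 kg → truck 1 (remaining 230 kg)
359 kg → truck 2 (remaining 141 kg)
104 kg → truck 2 (remaining 37 kg)
354 kg → truck 3 (remaining 146 kg)
146 kg → truck 3 (remaining 0 kg)
77 kg → truck 4 (remaining 423 kg)
55 kg → truck 4 (remaining 368 kg)
87 kg → truck 4 (remaining 281 kg)
68 kg → truck 4 (remaining 213 kg)
86 kg → truck 4 (remaining 127 kg)
117 kg → truck 4 (remaining 10 kg)
132 kg → truck 5 (remaining 368 kg)
Final trucks: [137,133] [359,104] [354,146] [77,55,87,68,86,117] [132].

5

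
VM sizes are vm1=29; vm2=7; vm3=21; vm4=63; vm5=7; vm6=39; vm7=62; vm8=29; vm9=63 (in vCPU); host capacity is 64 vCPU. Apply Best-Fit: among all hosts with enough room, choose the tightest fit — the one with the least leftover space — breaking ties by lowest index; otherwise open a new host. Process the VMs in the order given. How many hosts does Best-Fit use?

vm1 (29 vCPU) → host 1 (remaining 35 vCPU)
vm2 (7 vCPU) → host 1 (remaining 28 vCPU)
vm3 (21 vCPU) → host 1 (remaining 7 vCPU)
vm4 (63 vCPU) → host 2 (remaining 1 vCPU)
vm5 (7 vCPU) → host 1 (remaining 0 vCPU)
vm6 (39 vCPU) → host 3 (remaining 25 vCPU)
vm7 (62 vCPU) → host 4 (remaining 2 vCPU)
vm8 (29 vCPU) → host 5 (remaining 35 vCPU)
vm9 (63 vCPU) → host 6 (remaining 1 vCPU)
Final hosts: [29,7,21,7] [63] [39] [62] [29] [63].

6 hosts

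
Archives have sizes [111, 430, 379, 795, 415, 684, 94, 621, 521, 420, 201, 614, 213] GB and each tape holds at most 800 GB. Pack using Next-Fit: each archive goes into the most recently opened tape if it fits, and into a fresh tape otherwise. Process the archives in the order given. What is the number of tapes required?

10

Put 111 GB in tape 1; 689 GB remain.
Put 430 GB in tape 1; 259 GB remain.
Put 379 GB in tape 2; 421 GB remain.
Put 795 GB in tape 3; 5 GB remain.
Put 415 GB in tape 4; 385 GB remain.
Put 684 GB in tape 5; 116 GB remain.
Put 94 GB in tape 5; 22 GB remain.
Put 621 GB in tape 6; 179 GB remain.
Put 521 GB in tape 7; 279 GB remain.
Put 420 GB in tape 8; 380 GB remain.
Put 201 GB in tape 8; 179 GB remain.
Put 614 GB in tape 9; 186 GB remain.
Put 213 GB in tape 10; 587 GB remain.
Final tapes: [111,430] [379] [795] [415] [684,94] [621] [521] [420,201] [614] [213].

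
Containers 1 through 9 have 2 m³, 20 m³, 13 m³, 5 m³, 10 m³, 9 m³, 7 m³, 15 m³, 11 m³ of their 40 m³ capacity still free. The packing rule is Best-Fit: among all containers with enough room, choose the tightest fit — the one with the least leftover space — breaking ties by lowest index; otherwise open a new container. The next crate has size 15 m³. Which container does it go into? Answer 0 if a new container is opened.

8

Containers with room: container 2 (20 m³), container 8 (15 m³).
Tightest fit is container 8 with 15 m³ free.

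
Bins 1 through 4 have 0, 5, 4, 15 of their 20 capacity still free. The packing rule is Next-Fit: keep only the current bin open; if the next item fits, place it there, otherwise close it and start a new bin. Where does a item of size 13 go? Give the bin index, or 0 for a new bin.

Next-Fit only looks at bin 4, which has 15 free.
13 fits there.

4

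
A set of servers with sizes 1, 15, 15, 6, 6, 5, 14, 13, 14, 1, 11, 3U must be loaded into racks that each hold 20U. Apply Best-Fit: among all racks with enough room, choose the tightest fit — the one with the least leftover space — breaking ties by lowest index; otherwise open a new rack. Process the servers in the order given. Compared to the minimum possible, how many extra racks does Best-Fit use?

1

Best-Fit: [1,15,1,3] [15,5] [6,6] [14] [13] [14] [11] → 7 racks.
Total size 104U; any packing needs at least ⌈104/20⌉ = 6 racks.
An optimal packing achieves that bound: [15,5] [15,3,1,1] [14,6] [14,6] [13] [11] → 6 racks.
Excess: 7 − 6 = 1.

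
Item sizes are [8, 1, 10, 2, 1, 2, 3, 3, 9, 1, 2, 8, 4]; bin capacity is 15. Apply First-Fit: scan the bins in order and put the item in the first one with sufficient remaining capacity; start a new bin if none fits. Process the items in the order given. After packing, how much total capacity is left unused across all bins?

6

Put 8 in bin 1; 7 remain.
Put 1 in bin 1; 6 remain.
Put 10 in bin 2; 5 remain.
Put 2 in bin 1; 4 remain.
Put 1 in bin 1; 3 remain.
Put 2 in bin 1; 1 remain.
Put 3 in bin 2; 2 remain.
Put 3 in bin 3; 12 remain.
Put 9 in bin 3; 3 remain.
Put 1 in bin 1; 0 remain.
Put 2 in bin 2; 0 remain.
Put 8 in bin 4; 7 remain.
Put 4 in bin 4; 3 remain.
4 bins × 15 = 60; used 54; unused 6.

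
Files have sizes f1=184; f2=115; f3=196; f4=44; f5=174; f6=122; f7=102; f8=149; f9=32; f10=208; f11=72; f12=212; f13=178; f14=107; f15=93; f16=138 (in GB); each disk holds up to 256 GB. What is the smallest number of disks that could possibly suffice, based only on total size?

Total size = 184 + 115 + 196 + 44 + 174 + 122 + 102 + 149 + 32 + 208 + 72 + 212 + 178 + 107 + 93 + 138 = 2126 GB.
⌈2126 / 256⌉ = 9.

9 disks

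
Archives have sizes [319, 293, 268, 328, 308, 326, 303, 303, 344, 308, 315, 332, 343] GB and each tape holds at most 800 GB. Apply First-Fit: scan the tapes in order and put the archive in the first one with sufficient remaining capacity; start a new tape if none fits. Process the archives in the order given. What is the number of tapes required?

Put 319 GB in tape 1; 481 GB remain.
Put 293 GB in tape 1; 188 GB remain.
Put 268 GB in tape 2; 532 GB remain.
Put 328 GB in tape 2; 204 GB remain.
Put 308 GB in tape 3; 492 GB remain.
Put 326 GB in tape 3; 166 GB remain.
Put 303 GB in tape 4; 497 GB remain.
Put 303 GB in tape 4; 194 GB remain.
Put 344 GB in tape 5; 456 GB remain.
Put 308 GB in tape 5; 148 GB remain.
Put 315 GB in tape 6; 485 GB remain.
Put 332 GB in tape 6; 153 GB remain.
Put 343 GB in tape 7; 457 GB remain.
Final tapes: [319,293] [268,328] [308,326] [303,303] [344,308] [315,332] [343].

7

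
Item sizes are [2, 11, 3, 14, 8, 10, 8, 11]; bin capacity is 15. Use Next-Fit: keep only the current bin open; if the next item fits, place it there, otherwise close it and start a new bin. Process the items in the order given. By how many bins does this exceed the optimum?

1

Next-Fit: [2,11] [3] [14] [8] [10] [8] [11] → 7 bins.
6 items exceed 7.5 (half the capacity), and no two of those can share a bin, so at least 6 bins are needed.
An optimal packing achieves that bound: [14] [11,3] [11,2] [10] [8] [8] → 6 bins.
Excess: 7 − 6 = 1.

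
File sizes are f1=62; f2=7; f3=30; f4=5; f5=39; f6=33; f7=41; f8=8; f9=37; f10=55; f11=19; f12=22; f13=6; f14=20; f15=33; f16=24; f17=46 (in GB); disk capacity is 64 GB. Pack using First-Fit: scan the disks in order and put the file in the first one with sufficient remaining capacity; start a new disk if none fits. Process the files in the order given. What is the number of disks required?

disk 1: place f1 (62 GB), 2 GB left
disk 2: place f2 (7 GB), 57 GB left
disk 2: place f3 (30 GB), 27 GB left
disk 2: place f4 (5 GB), 22 GB left
disk 3: place f5 (39 GB), 25 GB left
disk 4: place f6 (33 GB), 31 GB left
disk 5: place f7 (41 GB), 23 GB left
disk 2: place f8 (8 GB), 14 GB left
disk 6: place f9 (37 GB), 27 GB left
disk 7: place f10 (55 GB), 9 GB left
disk 3: place f11 (19 GB), 6 GB left
disk 4: place f12 (22 GB), 9 GB left
disk 2: place f13 (6 GB), 8 GB left
disk 5: place f14 (20 GB), 3 GB left
disk 8: place f15 (33 GB), 31 GB left
disk 6: place f16 (24 GB), 3 GB left
disk 9: place f17 (46 GB), 18 GB left
Final disks: [62] [7,30,5,8,6] [39,19] [33,22] [41,20] [37,24] [55] [33] [46].

9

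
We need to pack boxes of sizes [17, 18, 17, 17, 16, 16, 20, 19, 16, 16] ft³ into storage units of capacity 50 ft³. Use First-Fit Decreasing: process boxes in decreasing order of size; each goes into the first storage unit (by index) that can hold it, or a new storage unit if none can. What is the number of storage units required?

Sorted descending: 20, 19, 18, 17, 17, 17, 16, 16, 16, 16.
20 ft³ → storage unit 1 (remaining 30 ft³)
19 ft³ → storage unit 1 (remaining 11 ft³)
18 ft³ → storage unit 2 (remaining 32 ft³)
17 ft³ → storage unit 2 (remaining 15 ft³)
17 ft³ → storage unit 3 (remaining 33 ft³)
17 ft³ → storage unit 3 (remaining 16 ft³)
16 ft³ → storage unit 3 (remaining 0 ft³)
16 ft³ → storage unit 4 (remaining 34 ft³)
16 ft³ → storage unit 4 (remaining 18 ft³)
16 ft³ → storage unit 4 (remaining 2 ft³)
Final storage units: [20,19] [18,17] [17,17,16] [16,16,16].

4 storage units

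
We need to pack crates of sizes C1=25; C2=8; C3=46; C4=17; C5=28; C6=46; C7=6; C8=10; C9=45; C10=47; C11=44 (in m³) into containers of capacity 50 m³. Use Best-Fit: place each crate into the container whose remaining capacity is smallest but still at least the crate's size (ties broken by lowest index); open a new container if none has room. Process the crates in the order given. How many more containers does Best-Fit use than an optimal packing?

0

Best-Fit: [25,8,17] [46] [28,6,10] [46] [45] [47] [44] → 7 containers.
Total size 322 m³; any packing needs at least ⌈322/50⌉ = 7 containers.
So 7 is already optimal.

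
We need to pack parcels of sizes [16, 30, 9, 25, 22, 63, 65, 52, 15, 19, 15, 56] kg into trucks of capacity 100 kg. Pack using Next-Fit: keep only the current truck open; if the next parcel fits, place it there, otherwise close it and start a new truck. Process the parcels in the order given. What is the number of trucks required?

truck 1: place 16 kg, 84 kg left
truck 1: place 30 kg, 54 kg left
truck 1: place 9 kg, 45 kg left
truck 1: place 25 kg, 20 kg left
truck 2: place 22 kg, 78 kg left
truck 2: place 63 kg, 15 kg left
truck 3: place 65 kg, 35 kg left
truck 4: place 52 kg, 48 kg left
truck 4: place 15 kg, 33 kg left
truck 4: place 19 kg, 14 kg left
truck 5: place 15 kg, 85 kg left
truck 5: place 56 kg, 29 kg left

5 trucks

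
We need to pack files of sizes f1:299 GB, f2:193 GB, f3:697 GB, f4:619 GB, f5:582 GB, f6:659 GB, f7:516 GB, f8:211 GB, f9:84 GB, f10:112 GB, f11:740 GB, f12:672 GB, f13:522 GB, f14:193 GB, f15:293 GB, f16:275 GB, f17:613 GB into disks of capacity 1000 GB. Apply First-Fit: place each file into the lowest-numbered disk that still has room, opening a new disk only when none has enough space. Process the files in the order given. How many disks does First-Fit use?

Put f1 (299 GB) in disk 1; 701 GB remain.
Put f2 (193 GB) in disk 1; 508 GB remain.
Put f3 (697 GB) in disk 2; 303 GB remain.
Put f4 (619 GB) in disk 3; 381 GB remain.
Put f5 (582 GB) in disk 4; 418 GB remain.
Put f6 (659 GB) in disk 5; 341 GB remain.
Put f7 (516 GB) in disk 6; 484 GB remain.
Put f8 (211 GB) in disk 1; 297 GB remain.
Put f9 (84 GB) in disk 1; 213 GB remain.
Put f10 (112 GB) in disk 1; 101 GB remain.
Put f11 (740 GB) in disk 7; 260 GB remain.
Put f12 (672 GB) in disk 8; 328 GB remain.
Put f13 (522 GB) in disk 9; 478 GB remain.
Put f14 (193 GB) in disk 2; 110 GB remain.
Put f15 (293 GB) in disk 3; 88 GB remain.
Put f16 (275 GB) in disk 4; 143 GB remain.
Put f17 (613 GB) in disk 10; 387 GB remain.
Final disks: [299,193,211,84,112] [697,193] [619,293] [582,275] [659] [516] [740] [672] [522] [613].

10 disks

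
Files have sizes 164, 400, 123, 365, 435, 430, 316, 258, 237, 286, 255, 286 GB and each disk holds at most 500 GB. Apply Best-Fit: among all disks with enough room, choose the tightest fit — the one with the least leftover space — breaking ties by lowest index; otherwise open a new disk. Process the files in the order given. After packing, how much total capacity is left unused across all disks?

1445

disk 1: place 164 GB, 336 GB left
disk 2: place 400 GB, 100 GB left
disk 1: place 123 GB, 213 GB left
disk 3: place 365 GB, 135 GB left
disk 4: place 435 GB, 65 GB left
disk 5: place 430 GB, 70 GB left
disk 6: place 316 GB, 184 GB left
disk 7: place 258 GB, 242 GB left
disk 7: place 237 GB, 5 GB left
disk 8: place 286 GB, 214 GB left
disk 9: place 255 GB, 245 GB left
disk 10: place 286 GB, 214 GB left
10 disks × 500 GB = 5000 GB; used 3555 GB; unused 1445 GB.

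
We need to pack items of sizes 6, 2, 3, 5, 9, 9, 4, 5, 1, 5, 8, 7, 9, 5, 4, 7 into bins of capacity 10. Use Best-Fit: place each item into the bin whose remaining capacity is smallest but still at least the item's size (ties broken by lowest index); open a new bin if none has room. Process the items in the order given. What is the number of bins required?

11 bins

Put 6 in bin 1; 4 remain.
Put 2 in bin 1; 2 remain.
Put 3 in bin 2; 7 remain.
Put 5 in bin 2; 2 remain.
Put 9 in bin 3; 1 remain.
Put 9 in bin 4; 1 remain.
Put 4 in bin 5; 6 remain.
Put 5 in bin 5; 1 remain.
Put 1 in bin 3; 0 remain.
Put 5 in bin 6; 5 remain.
Put 8 in bin 7; 2 remain.
Put 7 in bin 8; 3 remain.
Put 9 in bin 9; 1 remain.
Put 5 in bin 6; 0 remain.
Put 4 in bin 10; 6 remain.
Put 7 in bin 11; 3 remain.
Final bins: [6,2] [3,5] [9,1] [9] [4,5] [5,5] [8] [7] [9] [4] [7].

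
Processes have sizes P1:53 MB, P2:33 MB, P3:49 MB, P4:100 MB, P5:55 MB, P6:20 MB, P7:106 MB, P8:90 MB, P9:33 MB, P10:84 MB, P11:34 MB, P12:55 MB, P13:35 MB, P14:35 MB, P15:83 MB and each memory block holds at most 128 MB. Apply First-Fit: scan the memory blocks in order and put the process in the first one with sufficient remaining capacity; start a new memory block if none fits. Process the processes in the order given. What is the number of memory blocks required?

Put P1 (53 MB) in memory block 1; 75 MB remain.
Put P2 (33 MB) in memory block 1; 42 MB remain.
Put P3 (49 MB) in memory block 2; 79 MB remain.
Put P4 (100 MB) in memory block 3; 28 MB remain.
Put P5 (55 MB) in memory block 2; 24 MB remain.
Put P6 (20 MB) in memory block 1; 22 MB remain.
Put P7 (106 MB) in memory block 4; 22 MB remain.
Put P8 (90 MB) in memory block 5; 38 MB remain.
Put P9 (33 MB) in memory block 5; 5 MB remain.
Put P10 (84 MB) in memory block 6; 44 MB remain.
Put P11 (34 MB) in memory block 6; 10 MB remain.
Put P12 (55 MB) in memory block 7; 73 MB remain.
Put P13 (35 MB) in memory block 7; 38 MB remain.
Put P14 (35 MB) in memory block 7; 3 MB remain.
Put P15 (83 MB) in memory block 8; 45 MB remain.

8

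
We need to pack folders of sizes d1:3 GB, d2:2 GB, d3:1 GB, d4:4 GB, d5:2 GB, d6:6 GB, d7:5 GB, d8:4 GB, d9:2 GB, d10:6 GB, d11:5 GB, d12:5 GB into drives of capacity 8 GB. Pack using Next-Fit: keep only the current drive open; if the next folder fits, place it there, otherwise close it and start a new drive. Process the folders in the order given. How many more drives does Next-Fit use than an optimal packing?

2

Next-Fit: [3,2,1] [4,2] [6] [5] [4,2] [6] [5] [5] → 8 drives.
Total size 45 GB; any packing needs at least ⌈45/8⌉ = 6 drives.
An optimal packing achieves that bound: [6,2] [6,2] [5,3] [5,2,1] [5] [4,4] → 6 drives.
Excess: 8 − 6 = 2.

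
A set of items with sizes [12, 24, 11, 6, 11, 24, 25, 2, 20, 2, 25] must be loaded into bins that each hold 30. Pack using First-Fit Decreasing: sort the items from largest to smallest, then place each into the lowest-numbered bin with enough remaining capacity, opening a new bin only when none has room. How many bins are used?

Sorted descending: 25, 25, 24, 24, 20, 12, 11, 11, 6, 2, 2.
bin 1: place 25, 5 left
bin 2: place 25, 5 left
bin 3: place 24, 6 left
bin 4: place 24, 6 left
bin 5: place 20, 10 left
bin 6: place 12, 18 left
bin 6: place 11, 7 left
bin 7: place 11, 19 left
bin 3: place 6, 0 left
bin 1: place 2, 3 left
bin 1: place 2, 1 left
Final bins: [25,2,2] [25] [24,6] [24] [20] [12,11] [11].

7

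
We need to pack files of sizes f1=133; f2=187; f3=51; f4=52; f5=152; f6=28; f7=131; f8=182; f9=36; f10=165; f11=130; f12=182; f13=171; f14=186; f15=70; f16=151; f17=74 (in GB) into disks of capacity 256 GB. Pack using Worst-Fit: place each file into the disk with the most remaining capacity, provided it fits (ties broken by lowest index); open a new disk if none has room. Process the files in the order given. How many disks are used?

11

f1 (133 GB) → disk 1 (remaining 123 GB)
f2 (187 GB) → disk 2 (remaining 69 GB)
f3 (51 GB) → disk 1 (remaining 72 GB)
f4 (52 GB) → disk 1 (remaining 20 GB)
f5 (152 GB) → disk 3 (remaining 104 GB)
f6 (28 GB) → disk 3 (remaining 76 GB)
f7 (131 GB) → disk 4 (remaining 125 GB)
f8 (182 GB) → disk 5 (remaining 74 GB)
f9 (36 GB) → disk 4 (remaining 89 GB)
f10 (165 GB) → disk 6 (remaining 91 GB)
f11 (130 GB) → disk 7 (remaining 126 GB)
f12 (182 GB) → disk 8 (remaining 74 GB)
f13 (171 GB) → disk 9 (remaining 85 GB)
f14 (186 GB) → disk 10 (remaining 70 GB)
f15 (70 GB) → disk 7 (remaining 56 GB)
f16 (151 GB) → disk 11 (remaining 105 GB)
f17 (74 GB) → disk 11 (remaining 31 GB)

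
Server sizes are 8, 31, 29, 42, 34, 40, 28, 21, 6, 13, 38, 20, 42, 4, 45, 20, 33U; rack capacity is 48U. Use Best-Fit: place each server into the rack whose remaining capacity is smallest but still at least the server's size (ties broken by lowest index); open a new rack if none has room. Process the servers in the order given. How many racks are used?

8U → rack 1 (remaining 40U)
31U → rack 1 (remaining 9U)
29U → rack 2 (remaining 19U)
42U → rack 3 (remaining 6U)
34U → rack 4 (remaining 14U)
40U → rack 5 (remaining 8U)
28U → rack 6 (remaining 20U)
21U → rack 7 (remaining 27U)
6U → rack 3 (remaining 0U)
13U → rack 4 (remaining 1U)
38U → rack 8 (remaining 10U)
20U → rack 6 (remaining 0U)
42U → rack 9 (remaining 6U)
4U → rack 9 (remaining 2U)
45U → rack 10 (remaining 3U)
20U → rack 7 (remaining 7U)
33U → rack 11 (remaining 15U)
Final racks: [8,31] [29] [42,6] [34,13] [40] [28,20] [21,20] [38] [42,4] [45] [33].

11 racks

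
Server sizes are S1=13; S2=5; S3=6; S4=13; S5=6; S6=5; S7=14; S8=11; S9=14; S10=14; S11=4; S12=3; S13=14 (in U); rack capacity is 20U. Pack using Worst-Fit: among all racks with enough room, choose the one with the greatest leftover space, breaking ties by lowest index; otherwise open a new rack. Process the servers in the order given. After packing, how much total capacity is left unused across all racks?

rack 1: place S1 (13U), 7U left
rack 1: place S2 (5U), 2U left
rack 2: place S3 (6U), 14U left
rack 2: place S4 (13U), 1U left
rack 3: place S5 (6U), 14U left
rack 3: place S6 (5U), 9U left
rack 4: place S7 (14U), 6U left
rack 5: place S8 (11U), 9U left
rack 6: place S9 (14U), 6U left
rack 7: place S10 (14U), 6U left
rack 3: place S11 (4U), 5U left
rack 5: place S12 (3U), 6U left
rack 8: place S13 (14U), 6U left
8 racks × 20U = 160U; used 122U; unused 38U.

38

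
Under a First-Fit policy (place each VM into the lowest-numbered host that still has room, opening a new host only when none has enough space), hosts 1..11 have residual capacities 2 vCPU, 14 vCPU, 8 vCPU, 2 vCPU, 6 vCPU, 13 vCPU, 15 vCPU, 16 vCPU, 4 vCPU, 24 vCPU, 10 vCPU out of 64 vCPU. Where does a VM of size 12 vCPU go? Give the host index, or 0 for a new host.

2

Hosts with room: host 2 (14 vCPU), host 6 (13 vCPU), host 7 (15 vCPU), host 8 (16 vCPU), host 10 (24 vCPU).
The first with room is host 2.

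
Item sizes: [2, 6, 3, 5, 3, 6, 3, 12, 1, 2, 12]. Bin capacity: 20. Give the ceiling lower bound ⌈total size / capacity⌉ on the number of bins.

Total size = 2 + 6 + 3 + 5 + 3 + 6 + 3 + 12 + 1 + 2 + 12 = 55.
⌈55 / 20⌉ = 3.

3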